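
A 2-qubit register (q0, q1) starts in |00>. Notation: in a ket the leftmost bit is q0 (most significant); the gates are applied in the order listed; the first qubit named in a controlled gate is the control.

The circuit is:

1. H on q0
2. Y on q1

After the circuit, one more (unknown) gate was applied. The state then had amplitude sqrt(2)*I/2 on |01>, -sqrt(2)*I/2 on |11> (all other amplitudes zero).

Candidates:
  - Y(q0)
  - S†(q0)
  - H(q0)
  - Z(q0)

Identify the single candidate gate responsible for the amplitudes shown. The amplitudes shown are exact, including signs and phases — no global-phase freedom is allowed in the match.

The unique candidate consistent with the amplitudes is Z(q0).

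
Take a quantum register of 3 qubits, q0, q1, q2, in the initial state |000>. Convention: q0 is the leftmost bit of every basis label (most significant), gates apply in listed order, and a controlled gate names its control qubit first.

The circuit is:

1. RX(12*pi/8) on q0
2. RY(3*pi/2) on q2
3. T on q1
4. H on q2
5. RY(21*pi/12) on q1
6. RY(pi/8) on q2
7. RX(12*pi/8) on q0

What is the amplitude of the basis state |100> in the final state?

|100> carries amplitude -I*sqrt(sqrt(2) + 2)*sin(pi/16)/2 in the final state.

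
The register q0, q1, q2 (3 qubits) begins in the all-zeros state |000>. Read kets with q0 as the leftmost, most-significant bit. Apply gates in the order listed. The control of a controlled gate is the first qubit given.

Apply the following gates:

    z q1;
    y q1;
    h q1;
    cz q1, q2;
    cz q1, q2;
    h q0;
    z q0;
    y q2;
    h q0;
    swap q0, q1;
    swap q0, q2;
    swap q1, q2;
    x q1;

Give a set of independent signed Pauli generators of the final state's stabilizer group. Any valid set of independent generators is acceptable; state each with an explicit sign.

The final state is stabilized by the group generated by -IXI, -ZII, -IIZ; other independent generating sets are equally valid.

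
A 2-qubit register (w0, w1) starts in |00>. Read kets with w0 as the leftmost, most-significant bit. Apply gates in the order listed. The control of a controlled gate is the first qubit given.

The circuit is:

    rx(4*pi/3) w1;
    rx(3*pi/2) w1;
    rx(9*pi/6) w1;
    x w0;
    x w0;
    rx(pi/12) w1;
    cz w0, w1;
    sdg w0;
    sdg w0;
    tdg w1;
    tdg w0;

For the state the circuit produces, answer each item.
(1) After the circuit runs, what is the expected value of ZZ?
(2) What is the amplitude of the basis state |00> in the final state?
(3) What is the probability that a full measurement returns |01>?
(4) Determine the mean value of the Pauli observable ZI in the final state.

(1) In the final state, ZZ has expectation -sqrt(2)/4 + sqrt(6)/4.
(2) The amplitude on |00> is sqrt(6 - 3*sqrt(2))/4 + sqrt(sqrt(2) + 2)/4.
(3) The probability of measuring |01> is -sqrt(6)/8 + sqrt(2)/8 + 1/2.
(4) The observable ZI averages to 1.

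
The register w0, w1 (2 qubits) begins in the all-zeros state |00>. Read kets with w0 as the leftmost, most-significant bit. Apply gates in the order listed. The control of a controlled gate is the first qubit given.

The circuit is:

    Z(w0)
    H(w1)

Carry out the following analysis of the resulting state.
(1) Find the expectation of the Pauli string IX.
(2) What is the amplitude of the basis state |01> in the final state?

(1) The expectation value of IX is 1.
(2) The final state's coefficient on |01> equals sqrt(2)/2.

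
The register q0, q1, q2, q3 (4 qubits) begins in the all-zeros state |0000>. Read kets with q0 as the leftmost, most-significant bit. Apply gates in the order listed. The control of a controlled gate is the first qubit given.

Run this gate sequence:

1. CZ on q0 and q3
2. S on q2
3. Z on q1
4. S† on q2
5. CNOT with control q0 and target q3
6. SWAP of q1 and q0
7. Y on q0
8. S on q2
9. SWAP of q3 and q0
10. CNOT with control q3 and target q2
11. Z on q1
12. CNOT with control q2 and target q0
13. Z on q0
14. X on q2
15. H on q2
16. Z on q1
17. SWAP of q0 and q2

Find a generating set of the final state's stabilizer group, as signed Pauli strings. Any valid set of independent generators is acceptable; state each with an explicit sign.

The stabilizer group can be generated by +XIII, +IZII, -IIZI, -IIIZ, among other valid generating sets.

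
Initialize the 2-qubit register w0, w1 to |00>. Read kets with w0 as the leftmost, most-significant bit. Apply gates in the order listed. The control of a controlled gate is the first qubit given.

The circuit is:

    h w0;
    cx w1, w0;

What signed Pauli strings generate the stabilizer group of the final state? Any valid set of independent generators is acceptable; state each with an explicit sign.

The stabilizer group can be generated by +XI, +IZ, among other valid generating sets.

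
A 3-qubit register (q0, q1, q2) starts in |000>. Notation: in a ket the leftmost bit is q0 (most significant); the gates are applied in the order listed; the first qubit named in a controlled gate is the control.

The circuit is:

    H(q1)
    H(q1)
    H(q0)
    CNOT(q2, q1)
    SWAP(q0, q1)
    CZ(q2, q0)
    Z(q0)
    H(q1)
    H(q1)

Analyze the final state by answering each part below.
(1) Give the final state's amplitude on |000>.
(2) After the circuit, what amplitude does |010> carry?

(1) The final state's coefficient on |000> equals sqrt(2)/2.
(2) The amplitude on |010> is sqrt(2)/2.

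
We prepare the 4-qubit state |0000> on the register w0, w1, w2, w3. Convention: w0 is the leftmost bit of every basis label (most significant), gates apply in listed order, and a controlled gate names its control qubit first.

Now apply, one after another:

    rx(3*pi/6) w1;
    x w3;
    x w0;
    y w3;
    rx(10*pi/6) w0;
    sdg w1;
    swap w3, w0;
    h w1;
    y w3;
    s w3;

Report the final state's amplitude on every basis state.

The resulting statevector has amplitude sqrt(3)/2 on |0100>, 1/2 on |0101>, and 0 on every other basis state.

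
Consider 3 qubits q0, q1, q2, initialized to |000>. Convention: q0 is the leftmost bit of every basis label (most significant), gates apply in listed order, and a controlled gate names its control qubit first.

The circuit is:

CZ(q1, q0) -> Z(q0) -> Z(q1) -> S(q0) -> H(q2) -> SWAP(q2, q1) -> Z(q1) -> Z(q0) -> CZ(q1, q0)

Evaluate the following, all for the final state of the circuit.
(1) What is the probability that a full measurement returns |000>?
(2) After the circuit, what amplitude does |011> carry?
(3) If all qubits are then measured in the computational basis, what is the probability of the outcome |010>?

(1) Outcome |000> occurs with probability 1/2.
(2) The final state's coefficient on |011> equals 0.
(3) The probability of measuring |010> is 1/2.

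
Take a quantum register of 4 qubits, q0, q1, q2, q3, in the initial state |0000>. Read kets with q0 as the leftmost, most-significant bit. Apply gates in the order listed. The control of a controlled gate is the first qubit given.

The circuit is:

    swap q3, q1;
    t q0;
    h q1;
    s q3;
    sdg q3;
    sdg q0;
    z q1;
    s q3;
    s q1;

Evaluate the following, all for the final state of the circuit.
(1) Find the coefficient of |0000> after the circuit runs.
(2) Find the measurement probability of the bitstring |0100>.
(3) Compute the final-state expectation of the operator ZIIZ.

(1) The amplitude on |0000> is sqrt(2)/2.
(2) The probability of measuring |0100> is 1/2.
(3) The observable ZIIZ averages to 1.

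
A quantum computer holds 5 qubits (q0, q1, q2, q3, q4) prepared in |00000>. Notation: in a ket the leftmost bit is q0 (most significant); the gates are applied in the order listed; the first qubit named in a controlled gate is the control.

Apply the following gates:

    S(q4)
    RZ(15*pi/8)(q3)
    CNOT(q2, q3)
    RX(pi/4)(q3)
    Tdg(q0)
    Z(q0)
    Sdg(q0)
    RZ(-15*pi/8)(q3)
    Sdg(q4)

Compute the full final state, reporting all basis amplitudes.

The resulting statevector has amplitude sqrt(sqrt(2) + 2)/2 on |00000>, -sqrt(2 - sqrt(2))*exp(5*I*pi/8)/2 on |00010>, and 0 on every other basis state.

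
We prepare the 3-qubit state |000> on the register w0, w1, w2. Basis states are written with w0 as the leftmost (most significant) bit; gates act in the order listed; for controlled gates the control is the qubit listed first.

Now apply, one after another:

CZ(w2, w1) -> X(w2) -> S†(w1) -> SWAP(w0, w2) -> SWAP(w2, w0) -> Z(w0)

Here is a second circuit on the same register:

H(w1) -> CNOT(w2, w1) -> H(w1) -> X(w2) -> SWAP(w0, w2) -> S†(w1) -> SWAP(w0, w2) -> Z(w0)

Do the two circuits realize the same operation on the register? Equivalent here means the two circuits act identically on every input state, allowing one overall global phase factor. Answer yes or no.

Yes, they are equivalent — the unitaries differ by at most a global phase.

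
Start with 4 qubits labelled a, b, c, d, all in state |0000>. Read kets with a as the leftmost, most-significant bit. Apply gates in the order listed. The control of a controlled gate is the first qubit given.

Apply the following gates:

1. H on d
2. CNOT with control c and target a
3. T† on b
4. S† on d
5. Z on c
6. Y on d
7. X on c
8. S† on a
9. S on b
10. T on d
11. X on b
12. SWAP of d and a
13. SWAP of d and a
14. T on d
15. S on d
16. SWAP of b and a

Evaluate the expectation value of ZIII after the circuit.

In the final state, ZIII has expectation -1. Key observation: steps 12-13 multiply out to the identity, so the circuit reduces to the remaining gates.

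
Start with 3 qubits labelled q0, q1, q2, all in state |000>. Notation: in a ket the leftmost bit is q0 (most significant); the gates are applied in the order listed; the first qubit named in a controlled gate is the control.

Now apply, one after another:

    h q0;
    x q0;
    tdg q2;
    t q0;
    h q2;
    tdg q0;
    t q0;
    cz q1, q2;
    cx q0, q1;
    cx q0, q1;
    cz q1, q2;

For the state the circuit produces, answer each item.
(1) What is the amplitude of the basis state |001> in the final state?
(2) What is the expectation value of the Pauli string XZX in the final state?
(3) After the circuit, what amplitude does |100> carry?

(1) The amplitude on |001> is 1/2.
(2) In the final state, XZX has expectation sqrt(2)/2.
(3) The final state's coefficient on |100> equals exp(I*pi/4)/2.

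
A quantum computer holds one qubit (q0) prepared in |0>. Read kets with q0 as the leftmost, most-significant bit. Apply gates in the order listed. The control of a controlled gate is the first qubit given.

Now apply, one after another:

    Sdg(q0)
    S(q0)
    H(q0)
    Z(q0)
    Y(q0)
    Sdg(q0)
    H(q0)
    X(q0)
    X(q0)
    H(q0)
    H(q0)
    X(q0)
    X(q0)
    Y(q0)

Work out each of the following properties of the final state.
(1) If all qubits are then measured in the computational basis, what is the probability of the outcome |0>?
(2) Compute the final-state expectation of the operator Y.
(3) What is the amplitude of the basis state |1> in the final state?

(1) A full measurement returns |0> with probability 1/2. Key observation: gates 8-13 undo each other exactly, leaving only the rest of the circuit to track.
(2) The expectation value of Y is 1.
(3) The amplitude on |1> is -1/2 + I/2.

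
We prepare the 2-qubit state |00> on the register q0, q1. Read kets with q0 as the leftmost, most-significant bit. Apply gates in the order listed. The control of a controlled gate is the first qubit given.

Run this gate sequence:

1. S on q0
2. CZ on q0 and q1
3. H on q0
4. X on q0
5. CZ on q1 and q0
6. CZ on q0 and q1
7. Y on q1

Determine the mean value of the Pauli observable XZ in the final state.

The observable XZ averages to -1.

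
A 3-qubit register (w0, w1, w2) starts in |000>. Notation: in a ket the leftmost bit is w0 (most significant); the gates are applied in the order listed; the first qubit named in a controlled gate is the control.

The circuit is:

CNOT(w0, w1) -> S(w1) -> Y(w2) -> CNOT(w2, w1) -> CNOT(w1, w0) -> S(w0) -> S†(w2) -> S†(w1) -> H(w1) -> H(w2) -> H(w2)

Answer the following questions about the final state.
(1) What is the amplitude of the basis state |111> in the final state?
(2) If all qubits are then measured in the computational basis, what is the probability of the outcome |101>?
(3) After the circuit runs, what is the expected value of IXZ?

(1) The amplitude on |111> is -sqrt(2)/2.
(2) The probability of measuring |101> is 1/2.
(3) The observable IXZ averages to 1.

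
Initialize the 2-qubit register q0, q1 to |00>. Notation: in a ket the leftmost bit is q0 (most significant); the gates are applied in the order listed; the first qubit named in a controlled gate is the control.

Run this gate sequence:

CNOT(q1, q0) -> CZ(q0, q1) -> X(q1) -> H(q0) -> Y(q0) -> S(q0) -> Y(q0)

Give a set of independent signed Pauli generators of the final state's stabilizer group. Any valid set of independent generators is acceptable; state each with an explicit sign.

The stabilizer group can be generated by -YI, -IZ, among other valid generating sets.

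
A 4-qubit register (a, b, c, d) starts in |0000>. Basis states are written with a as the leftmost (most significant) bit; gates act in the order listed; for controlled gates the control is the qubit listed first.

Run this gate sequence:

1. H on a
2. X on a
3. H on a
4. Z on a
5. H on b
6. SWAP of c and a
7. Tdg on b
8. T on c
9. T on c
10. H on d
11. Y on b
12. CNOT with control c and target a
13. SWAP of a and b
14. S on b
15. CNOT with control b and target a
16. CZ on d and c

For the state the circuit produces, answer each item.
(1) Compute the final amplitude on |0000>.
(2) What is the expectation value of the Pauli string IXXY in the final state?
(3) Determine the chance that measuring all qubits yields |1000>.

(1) |0000> carries amplitude -exp(I*pi/4)/2 in the final state.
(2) The expectation value of IXXY is 0.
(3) A full measurement returns |1000> with probability 1/4.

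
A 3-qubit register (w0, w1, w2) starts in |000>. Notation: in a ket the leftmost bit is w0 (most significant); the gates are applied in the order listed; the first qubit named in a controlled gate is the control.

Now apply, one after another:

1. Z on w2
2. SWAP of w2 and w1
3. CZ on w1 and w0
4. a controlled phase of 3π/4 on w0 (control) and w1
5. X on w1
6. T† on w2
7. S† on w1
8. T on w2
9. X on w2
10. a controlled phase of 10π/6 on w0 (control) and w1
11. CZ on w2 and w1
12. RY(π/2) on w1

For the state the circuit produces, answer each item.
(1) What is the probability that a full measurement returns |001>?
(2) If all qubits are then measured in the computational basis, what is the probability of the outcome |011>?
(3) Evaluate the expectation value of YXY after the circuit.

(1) A full measurement returns |001> with probability 1/2.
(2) The probability of measuring |011> is 1/2.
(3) The observable YXY averages to 0.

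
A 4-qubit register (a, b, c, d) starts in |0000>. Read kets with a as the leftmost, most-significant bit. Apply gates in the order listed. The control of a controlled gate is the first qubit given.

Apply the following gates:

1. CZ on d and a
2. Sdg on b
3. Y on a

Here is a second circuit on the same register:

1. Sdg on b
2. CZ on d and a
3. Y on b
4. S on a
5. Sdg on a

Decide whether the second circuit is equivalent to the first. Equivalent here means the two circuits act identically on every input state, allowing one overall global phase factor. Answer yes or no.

No: there is an input state on which the two circuits produce genuinely different outputs (not merely differing by a phase).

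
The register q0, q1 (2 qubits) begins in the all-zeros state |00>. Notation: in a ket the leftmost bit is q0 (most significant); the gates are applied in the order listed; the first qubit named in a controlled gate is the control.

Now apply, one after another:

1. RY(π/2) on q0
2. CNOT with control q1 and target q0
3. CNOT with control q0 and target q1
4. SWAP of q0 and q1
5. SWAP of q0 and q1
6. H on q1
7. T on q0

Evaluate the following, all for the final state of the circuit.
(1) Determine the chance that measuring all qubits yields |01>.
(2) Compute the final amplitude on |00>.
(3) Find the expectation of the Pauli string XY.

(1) The probability of measuring |01> is 1/4.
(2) |00> carries amplitude 1/2 in the final state.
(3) In the final state, XY has expectation -sqrt(2)/2.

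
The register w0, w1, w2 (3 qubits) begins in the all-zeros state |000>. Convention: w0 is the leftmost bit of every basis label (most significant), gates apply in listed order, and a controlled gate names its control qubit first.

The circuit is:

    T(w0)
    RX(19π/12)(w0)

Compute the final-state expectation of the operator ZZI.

The expectation value of ZZI is -sqrt(2)/4 + sqrt(6)/4.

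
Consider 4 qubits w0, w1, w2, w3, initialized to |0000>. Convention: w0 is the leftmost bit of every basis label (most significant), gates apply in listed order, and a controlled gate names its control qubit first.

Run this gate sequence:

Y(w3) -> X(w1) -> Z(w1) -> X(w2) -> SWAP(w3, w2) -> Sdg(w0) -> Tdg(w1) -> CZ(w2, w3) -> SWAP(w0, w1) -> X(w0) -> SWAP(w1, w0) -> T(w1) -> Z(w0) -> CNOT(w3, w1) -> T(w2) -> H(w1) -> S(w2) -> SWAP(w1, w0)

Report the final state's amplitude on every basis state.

After the circuit, the state carries amplitude -sqrt(2)/2 on |0011>, sqrt(2)/2 on |1011>, and 0 on every other basis state.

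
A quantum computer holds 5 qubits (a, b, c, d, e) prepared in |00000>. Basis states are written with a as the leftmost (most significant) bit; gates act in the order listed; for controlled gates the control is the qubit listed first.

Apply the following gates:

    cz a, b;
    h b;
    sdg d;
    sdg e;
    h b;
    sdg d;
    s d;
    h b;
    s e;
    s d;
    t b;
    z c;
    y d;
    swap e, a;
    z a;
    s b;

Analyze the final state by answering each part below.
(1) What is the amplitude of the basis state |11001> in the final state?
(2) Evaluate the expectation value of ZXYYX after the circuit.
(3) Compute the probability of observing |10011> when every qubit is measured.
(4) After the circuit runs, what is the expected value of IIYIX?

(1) The amplitude on |11001> is 0. Key observation: gates 3-10 undo each other exactly, leaving only the rest of the circuit to track.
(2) In the final state, ZXYYX has expectation 0.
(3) A full measurement returns |10011> with probability 0.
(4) The observable IIYIX averages to 0.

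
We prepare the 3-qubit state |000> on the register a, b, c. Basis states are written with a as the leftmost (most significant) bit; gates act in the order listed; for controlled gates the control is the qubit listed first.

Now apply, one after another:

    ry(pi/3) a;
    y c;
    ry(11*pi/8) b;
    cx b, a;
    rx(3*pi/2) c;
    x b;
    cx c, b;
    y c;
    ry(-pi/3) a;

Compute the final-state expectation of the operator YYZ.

The observable YYZ averages to sqrt(sqrt(2) + 2)/4.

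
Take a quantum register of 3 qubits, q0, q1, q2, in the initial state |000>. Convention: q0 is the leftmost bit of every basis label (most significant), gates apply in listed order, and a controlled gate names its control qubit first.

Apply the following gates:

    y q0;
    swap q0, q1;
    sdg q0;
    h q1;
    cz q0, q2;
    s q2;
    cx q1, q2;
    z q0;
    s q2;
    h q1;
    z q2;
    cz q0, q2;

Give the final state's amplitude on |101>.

|101> carries amplitude 0 in the final state.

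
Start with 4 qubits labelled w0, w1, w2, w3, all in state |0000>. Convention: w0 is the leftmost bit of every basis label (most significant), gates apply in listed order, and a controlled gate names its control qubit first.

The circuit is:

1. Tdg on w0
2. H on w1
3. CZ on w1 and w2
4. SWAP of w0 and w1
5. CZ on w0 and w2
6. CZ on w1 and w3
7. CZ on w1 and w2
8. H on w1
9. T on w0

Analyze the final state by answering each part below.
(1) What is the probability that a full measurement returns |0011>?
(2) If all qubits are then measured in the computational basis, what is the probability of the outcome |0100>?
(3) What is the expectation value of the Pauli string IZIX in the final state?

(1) The probability of measuring |0011> is 0.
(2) The probability of measuring |0100> is 1/4.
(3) In the final state, IZIX has expectation 0.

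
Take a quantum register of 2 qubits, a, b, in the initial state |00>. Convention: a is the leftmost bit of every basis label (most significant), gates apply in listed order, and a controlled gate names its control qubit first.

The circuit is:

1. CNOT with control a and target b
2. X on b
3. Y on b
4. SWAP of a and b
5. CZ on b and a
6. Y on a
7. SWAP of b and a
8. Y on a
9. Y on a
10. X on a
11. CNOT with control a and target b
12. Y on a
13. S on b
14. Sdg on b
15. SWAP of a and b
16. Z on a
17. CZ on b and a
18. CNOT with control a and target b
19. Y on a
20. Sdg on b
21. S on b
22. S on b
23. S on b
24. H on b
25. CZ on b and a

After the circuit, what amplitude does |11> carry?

The final state's coefficient on |11> equals -sqrt(2)/2.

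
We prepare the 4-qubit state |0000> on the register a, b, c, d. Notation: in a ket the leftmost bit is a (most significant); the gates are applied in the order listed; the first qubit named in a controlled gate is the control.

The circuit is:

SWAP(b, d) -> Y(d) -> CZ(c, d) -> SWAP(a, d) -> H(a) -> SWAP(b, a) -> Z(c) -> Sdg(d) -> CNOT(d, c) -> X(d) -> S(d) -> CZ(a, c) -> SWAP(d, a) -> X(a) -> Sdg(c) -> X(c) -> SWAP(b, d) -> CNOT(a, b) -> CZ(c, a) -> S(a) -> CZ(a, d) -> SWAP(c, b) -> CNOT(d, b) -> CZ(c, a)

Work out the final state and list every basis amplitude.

The resulting statevector has amplitude sqrt(2)/2 on |0001>, -sqrt(2)/2 on |0100>, and 0 on every other basis state.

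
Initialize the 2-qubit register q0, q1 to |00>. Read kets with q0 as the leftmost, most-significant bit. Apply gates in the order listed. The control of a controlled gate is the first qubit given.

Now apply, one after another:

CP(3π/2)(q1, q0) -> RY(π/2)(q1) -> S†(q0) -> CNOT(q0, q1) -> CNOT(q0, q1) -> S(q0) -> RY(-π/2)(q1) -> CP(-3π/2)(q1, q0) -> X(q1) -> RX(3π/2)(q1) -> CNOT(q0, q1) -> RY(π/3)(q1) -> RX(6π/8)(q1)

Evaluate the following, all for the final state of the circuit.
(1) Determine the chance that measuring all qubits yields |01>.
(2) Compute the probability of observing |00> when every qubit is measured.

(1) The probability of measuring |01> is sqrt(2)/4 + 1/2. Key observation: gates 1-8 undo each other exactly, leaving only the rest of the circuit to track.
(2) Outcome |00> occurs with probability 1/2 - sqrt(2)/4.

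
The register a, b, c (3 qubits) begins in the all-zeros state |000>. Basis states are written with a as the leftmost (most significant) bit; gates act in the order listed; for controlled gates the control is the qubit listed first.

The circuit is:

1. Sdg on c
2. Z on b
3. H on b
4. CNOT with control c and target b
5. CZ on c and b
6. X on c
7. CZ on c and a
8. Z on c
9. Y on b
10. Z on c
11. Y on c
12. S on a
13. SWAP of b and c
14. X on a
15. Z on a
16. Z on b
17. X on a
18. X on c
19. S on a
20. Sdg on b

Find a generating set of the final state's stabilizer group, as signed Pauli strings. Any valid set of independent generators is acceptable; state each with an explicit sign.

One valid set of independent stabilizer generators is -IIX, +ZII, +IZI (any independent generating set of the same group is equally correct).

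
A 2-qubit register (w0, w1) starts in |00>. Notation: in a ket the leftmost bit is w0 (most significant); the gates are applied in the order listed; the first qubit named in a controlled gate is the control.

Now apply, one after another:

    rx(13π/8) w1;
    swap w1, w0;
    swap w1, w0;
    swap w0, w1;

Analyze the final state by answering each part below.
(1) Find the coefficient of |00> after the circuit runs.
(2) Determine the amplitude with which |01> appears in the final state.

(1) The amplitude on |00> is -cos(3*pi/16).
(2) The amplitude on |01> is 0.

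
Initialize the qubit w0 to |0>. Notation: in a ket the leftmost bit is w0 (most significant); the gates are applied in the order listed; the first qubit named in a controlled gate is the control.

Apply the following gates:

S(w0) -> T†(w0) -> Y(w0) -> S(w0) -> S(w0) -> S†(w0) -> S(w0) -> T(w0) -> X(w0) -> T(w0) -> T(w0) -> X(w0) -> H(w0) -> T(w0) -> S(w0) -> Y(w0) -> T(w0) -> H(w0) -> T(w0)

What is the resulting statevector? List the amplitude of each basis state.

The resulting statevector has amplitude -1/2 + I/2 on |0>, (-1 - I)*exp(I*pi/4)/2 on |1>.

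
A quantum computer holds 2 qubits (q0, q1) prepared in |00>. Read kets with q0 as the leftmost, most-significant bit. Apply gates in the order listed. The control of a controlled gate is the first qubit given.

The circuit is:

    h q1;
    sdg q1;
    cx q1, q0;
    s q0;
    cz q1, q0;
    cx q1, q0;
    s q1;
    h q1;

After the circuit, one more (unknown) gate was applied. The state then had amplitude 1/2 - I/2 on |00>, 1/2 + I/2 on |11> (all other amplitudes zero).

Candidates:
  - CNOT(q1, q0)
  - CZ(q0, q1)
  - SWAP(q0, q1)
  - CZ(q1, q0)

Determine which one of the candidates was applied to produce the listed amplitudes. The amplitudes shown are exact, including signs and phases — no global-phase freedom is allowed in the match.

The unique candidate consistent with the amplitudes is CNOT(q1, q0).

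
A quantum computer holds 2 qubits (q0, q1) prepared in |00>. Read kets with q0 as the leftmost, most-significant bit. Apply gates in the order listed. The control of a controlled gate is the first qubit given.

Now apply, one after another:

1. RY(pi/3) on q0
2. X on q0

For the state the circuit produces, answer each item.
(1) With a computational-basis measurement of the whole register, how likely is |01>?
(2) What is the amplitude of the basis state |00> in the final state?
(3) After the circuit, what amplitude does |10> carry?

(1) A full measurement returns |01> with probability 0.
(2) The final state's coefficient on |00> equals 1/2.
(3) |10> carries amplitude sqrt(3)/2 in the final state.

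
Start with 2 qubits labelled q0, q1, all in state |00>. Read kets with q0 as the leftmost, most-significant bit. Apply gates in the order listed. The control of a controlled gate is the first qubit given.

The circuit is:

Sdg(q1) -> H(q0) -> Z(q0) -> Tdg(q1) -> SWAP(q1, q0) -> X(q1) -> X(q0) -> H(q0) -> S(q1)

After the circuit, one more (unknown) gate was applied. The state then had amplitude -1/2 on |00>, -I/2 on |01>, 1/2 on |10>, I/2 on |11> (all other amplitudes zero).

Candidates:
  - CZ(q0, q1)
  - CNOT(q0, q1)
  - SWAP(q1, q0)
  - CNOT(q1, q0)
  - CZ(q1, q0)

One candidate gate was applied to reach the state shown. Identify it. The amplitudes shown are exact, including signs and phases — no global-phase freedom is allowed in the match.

It was CNOT(q1, q0) that produced the state shown.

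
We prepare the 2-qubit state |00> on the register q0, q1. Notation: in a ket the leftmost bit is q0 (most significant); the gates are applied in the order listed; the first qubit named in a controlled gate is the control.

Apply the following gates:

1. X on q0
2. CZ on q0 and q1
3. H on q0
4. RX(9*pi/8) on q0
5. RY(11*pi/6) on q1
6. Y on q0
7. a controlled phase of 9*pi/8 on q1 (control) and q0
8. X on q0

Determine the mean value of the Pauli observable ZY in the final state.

The expectation value of ZY is (1 - exp(I*pi/4))*exp(3*I*pi/8)/8.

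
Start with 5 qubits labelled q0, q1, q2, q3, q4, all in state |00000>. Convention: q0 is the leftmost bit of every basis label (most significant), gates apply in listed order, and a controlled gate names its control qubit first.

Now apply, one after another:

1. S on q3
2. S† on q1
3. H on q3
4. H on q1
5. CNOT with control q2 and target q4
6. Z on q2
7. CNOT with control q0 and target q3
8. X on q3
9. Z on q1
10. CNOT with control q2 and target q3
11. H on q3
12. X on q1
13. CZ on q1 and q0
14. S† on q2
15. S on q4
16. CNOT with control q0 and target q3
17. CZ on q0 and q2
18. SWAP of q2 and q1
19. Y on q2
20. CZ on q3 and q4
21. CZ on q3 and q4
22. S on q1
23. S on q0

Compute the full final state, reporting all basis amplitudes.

The resulting statevector has amplitude -sqrt(2)*I/2 on |00000>, -sqrt(2)*I/2 on |00100>, and 0 on every other basis state.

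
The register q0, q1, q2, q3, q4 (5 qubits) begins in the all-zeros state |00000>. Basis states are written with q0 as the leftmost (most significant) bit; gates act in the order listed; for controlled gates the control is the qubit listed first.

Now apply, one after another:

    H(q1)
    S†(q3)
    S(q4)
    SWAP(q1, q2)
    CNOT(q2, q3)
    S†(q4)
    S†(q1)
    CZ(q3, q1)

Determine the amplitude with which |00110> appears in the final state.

|00110> carries amplitude sqrt(2)/2 in the final state.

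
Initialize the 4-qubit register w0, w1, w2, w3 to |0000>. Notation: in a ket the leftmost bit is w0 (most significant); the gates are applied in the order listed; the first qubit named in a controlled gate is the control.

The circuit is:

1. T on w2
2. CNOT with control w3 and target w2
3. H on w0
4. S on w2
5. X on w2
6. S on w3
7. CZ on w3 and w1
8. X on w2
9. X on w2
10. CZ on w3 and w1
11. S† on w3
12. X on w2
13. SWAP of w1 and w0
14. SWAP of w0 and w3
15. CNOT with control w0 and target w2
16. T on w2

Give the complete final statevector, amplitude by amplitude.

The resulting statevector has amplitude sqrt(2)/2 on |0000>, sqrt(2)/2 on |0100>, and 0 on every other basis state. Key observation: the block from step 5 through step 12 cancels to the identity and can be dropped.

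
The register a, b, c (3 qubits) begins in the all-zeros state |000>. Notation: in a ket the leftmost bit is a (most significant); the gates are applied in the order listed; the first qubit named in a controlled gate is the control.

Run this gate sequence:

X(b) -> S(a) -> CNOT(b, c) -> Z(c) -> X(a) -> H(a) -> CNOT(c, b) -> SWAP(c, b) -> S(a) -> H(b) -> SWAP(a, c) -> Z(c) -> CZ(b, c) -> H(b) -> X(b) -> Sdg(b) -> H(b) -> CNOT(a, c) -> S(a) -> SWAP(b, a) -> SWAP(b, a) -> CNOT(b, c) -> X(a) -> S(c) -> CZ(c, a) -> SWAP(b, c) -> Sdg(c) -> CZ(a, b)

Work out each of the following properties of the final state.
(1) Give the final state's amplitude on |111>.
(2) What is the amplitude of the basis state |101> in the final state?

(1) The amplitude on |111> is -1/2. Key observation: the block from step 20 through step 21 cancels to the identity and can be dropped.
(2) |101> carries amplitude -I/2 in the final state.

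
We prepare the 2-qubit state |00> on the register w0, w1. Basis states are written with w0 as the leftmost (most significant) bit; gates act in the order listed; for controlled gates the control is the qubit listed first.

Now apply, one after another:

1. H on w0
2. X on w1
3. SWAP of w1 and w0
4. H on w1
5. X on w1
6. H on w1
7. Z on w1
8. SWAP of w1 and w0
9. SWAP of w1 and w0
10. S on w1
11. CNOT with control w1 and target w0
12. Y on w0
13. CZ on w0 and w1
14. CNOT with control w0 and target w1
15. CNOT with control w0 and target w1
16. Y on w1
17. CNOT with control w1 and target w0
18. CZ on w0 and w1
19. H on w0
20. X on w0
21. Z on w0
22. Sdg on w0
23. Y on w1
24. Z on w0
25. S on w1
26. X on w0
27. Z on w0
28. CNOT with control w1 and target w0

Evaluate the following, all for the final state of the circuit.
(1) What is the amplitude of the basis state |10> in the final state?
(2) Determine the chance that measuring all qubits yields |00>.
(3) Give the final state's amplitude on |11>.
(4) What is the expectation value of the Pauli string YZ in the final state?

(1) |10> carries amplitude I/2 in the final state.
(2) The probability of measuring |00> is 1/4.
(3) |11> carries amplitude 1/2 in the final state.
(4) In the final state, YZ has expectation 1.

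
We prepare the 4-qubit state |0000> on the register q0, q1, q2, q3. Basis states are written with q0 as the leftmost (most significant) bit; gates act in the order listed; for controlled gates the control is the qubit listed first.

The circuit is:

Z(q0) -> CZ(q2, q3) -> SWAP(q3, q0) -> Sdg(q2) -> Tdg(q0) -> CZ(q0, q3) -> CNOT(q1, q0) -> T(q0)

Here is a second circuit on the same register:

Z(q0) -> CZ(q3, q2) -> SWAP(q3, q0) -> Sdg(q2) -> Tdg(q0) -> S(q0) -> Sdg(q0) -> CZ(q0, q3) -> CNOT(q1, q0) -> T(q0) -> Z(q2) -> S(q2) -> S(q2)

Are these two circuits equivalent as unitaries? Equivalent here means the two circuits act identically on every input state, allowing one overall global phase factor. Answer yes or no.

Yes, they are equivalent — the unitaries differ by at most a global phase.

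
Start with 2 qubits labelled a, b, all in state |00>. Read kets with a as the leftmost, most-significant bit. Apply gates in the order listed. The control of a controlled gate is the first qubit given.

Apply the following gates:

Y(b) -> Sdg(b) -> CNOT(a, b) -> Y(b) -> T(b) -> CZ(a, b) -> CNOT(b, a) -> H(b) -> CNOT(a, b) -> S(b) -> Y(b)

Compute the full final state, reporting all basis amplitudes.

The resulting statevector has amplitude -sqrt(2)*I/2 on |00>, sqrt(2)/2 on |01>, 0 on |10>, 0 on |11>.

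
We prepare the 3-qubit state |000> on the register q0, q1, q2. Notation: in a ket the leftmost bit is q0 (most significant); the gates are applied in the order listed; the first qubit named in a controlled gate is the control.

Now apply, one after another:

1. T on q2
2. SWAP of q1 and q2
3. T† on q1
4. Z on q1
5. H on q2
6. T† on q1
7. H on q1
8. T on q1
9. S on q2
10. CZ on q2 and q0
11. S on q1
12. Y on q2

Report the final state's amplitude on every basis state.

The resulting statevector has amplitude 1/2 on |000>, I/2 on |001>, exp(3*I*pi/4)/2 on |010>, -exp(I*pi/4)/2 on |011>, 0 on |100>, 0 on |101>, 0 on |110>, 0 on |111>.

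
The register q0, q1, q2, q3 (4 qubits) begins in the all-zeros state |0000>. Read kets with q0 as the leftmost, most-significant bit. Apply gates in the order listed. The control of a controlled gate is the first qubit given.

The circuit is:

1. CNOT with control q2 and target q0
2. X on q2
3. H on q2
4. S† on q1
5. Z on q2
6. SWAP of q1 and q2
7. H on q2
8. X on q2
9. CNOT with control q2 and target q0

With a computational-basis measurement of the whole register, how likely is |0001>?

Outcome |0001> occurs with probability 0.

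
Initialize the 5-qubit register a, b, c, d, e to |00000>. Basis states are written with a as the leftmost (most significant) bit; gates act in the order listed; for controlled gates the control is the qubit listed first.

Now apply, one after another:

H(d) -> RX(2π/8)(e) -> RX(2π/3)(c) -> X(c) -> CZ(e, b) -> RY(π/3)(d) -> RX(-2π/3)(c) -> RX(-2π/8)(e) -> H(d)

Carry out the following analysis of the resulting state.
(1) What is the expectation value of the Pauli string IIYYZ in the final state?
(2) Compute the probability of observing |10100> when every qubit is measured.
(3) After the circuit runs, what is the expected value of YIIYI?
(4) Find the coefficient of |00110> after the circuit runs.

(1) The observable IIYYZ averages to 0.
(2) A full measurement returns |10100> with probability 0.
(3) The expectation value of YIIYI is 0.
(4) The amplitude on |00110> is -1/2.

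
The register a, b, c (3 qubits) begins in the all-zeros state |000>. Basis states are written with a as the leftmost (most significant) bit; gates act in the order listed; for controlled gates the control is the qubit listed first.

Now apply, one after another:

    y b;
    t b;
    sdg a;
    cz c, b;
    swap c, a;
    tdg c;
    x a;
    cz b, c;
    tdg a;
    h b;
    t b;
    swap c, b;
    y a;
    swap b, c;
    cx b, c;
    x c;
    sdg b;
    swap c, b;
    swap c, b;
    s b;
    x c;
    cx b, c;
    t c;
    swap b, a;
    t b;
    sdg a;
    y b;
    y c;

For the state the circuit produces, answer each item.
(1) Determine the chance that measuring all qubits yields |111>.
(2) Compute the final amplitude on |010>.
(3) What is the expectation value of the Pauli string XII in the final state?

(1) The probability of measuring |111> is 1/2. Key observation: the block from step 15 through step 22 cancels to the identity and can be dropped.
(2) |010> carries amplitude 0 in the final state.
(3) The expectation value of XII is -sqrt(2)/2.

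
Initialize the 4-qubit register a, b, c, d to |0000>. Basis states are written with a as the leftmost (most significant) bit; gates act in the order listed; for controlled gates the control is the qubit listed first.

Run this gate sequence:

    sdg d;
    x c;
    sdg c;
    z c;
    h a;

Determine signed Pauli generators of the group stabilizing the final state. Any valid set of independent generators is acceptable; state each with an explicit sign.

The stabilizer group can be generated by +XIII, +IZII, -IIZI, +IIIZ, among other valid generating sets.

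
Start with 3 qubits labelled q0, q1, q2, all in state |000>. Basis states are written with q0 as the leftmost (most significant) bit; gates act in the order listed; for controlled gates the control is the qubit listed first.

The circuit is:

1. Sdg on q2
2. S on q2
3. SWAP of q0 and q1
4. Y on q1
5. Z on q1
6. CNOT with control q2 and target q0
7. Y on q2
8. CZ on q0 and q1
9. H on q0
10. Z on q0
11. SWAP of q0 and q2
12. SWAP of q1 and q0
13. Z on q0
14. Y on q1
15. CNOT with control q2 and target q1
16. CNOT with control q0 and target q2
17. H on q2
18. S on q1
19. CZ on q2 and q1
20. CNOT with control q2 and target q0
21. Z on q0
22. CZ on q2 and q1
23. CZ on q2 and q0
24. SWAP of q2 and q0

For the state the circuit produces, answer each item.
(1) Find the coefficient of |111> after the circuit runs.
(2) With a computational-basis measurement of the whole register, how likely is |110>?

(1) |111> carries amplitude 0 in the final state.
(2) A full measurement returns |110> with probability 1/4.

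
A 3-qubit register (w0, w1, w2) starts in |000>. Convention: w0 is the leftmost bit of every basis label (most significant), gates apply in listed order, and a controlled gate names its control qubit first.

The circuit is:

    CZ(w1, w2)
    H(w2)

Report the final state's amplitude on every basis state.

The resulting statevector has amplitude sqrt(2)/2 on |000>, sqrt(2)/2 on |001>, and 0 on every other basis state.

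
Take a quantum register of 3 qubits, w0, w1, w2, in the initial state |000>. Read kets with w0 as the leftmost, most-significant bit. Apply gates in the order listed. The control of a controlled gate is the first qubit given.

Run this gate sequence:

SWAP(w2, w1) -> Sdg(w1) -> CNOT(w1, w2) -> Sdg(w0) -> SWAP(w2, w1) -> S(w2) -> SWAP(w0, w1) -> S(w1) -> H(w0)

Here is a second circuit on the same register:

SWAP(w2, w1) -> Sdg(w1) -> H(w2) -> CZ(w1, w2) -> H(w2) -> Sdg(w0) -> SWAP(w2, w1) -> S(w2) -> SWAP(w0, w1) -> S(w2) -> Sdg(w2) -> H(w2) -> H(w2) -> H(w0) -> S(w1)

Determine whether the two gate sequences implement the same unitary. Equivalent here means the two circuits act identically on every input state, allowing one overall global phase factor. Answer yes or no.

Yes: on every input state the two circuits agree up to one overall phase factor.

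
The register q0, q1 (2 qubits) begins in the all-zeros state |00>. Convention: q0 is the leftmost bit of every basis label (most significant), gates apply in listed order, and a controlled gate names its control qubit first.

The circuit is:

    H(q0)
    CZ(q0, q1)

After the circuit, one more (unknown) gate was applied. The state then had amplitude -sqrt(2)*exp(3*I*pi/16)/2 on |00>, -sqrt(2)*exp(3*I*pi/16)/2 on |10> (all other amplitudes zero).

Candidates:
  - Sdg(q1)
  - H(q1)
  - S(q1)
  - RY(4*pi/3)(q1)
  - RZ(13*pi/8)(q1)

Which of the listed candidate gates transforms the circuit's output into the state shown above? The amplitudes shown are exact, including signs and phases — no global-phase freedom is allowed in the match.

It was RZ(13*pi/8)(q1) that produced the state shown.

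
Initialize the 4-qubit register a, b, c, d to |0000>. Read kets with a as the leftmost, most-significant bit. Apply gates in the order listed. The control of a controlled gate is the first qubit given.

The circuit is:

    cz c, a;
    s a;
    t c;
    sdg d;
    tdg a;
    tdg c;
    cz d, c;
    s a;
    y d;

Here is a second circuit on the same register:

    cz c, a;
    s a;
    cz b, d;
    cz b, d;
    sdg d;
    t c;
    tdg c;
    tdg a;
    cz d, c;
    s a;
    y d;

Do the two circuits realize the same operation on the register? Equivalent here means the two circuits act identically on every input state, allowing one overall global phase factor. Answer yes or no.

Yes, they are equivalent — the unitaries differ by at most a global phase.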